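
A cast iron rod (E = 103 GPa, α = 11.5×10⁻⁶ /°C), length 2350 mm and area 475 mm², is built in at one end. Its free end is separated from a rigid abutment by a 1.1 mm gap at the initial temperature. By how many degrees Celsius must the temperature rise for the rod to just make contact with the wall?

ΔT ≈ 40.7 °C

Contact occurs when the free expansion equals the gap: αΔT L = 1.1 mm.
So ΔT = g/(αL) = 1.1/(11.5×10⁻⁶ × 2350) = 40.7 °C.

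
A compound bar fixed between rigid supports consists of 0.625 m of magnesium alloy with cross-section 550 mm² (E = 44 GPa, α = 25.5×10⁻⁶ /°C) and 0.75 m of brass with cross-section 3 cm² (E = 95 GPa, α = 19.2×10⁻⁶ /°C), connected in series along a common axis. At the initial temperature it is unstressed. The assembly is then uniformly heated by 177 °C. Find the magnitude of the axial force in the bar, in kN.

Free thermal expansion of the whole bar: Σ αᵢΔT Lᵢ = 25.5×10⁻⁶×177×625 + 19.2×10⁻⁶×177×750 = 5.37 mm.
The walls prevent any net length change, so an axial force P (same in every segment) develops. Compatibility: P · Σ Lᵢ/(AᵢEᵢ) = δ_free.
Σ Lᵢ/(AᵢEᵢ) = 625/(550×44×10³) + 750/(300×95×10³) = 5.214×10⁻⁵ mm/N.
Hence P = δ_free / Σ(L/AE) = 5.37/5.214×10⁻⁵ = 103 kN (compressive).

P ≈ 103 kN (compressive)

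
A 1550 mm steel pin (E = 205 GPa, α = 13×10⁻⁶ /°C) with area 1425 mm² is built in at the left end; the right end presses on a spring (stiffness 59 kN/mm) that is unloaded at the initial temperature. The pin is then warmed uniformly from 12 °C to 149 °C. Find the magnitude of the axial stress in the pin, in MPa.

σ ≈ 87 MPa (compressive)

Free thermal expansion: δ_free = αΔT L = 13×10⁻⁶ × 137 × 1550 = 2.761 mm.
Let P be the compressive force at the spring. The pin shortens elastically by PL/(AE) and the spring compresses by P/k; together these equal δ_free.
So P = δ_free / [L/(AE) + 1/k] = 2.761 / [ 1550/(1425×205×10³) + 1/(59×10³) ].
P = 2.761 / 2.226×10⁻⁵ = 124000 N.
σ = P/A = 124000/1425 = 87.05 MPa.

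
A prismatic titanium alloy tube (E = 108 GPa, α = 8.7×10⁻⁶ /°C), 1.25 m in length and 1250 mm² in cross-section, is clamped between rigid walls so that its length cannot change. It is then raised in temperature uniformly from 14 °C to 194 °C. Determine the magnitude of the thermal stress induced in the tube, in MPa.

The supports are rigid, so the total axial strain is zero. The restrained thermal strain is ε = αΔT = 8.7×10⁻⁶ × 180 = 1566×10⁻⁶.
The stress required to suppress this strain is σ = Eε = 108×10³ × 1566×10⁻⁶ = 169.1 MPa, compressive since the tube is trying to expand.

σ ≈ 169 MPa (compressive)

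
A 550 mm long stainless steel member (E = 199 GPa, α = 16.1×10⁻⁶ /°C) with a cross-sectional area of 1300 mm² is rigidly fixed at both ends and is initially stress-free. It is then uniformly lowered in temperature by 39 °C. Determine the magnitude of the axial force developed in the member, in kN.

P ≈ 162 kN (tensile)

With zero net strain, σ = E·αΔT = 199 GPa × 16.1×10⁻⁶ × 39 = 125 MPa.
Axial force P = σA = 125 × 1300 = 162400 N = 162.4 kN, tensile.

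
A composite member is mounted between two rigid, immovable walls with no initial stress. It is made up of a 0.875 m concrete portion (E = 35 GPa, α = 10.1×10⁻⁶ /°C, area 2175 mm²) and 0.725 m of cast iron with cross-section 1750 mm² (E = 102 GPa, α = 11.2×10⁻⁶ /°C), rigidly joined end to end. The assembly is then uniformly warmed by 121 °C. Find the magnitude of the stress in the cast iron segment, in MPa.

σ ≈ 75.4 MPa (compressive)

Free thermal expansion of the whole bar: Σ αᵢΔT Lᵢ = 10.1×10⁻⁶×121×875 + 11.2×10⁻⁶×121×725 = 2.052 mm.
Since the ends are fixed, an axial force P builds up, equal in every segment, with P · Σ Lᵢ/(AᵢEᵢ) = δ_free.
Σ Lᵢ/(AᵢEᵢ) = 875/(2175×35×10³) + 725/(1750×102×10³) = 1.556×10⁻⁵ mm/N.
P = 2.052 / 1.556×10⁻⁵ = 131900 N = 131.9 kN, compressive.
σ_{cast iron} = P / A = 131900 / 1750 = 75.37 MPa.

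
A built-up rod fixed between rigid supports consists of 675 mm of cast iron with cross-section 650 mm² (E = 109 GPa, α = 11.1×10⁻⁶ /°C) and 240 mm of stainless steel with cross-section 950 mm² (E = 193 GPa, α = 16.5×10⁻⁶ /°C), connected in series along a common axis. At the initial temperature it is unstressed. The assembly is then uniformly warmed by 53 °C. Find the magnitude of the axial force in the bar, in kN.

P ≈ 56 kN (compressive)

With the walls removed the bar would change length by δ_free = Σ αᵢΔT Lᵢ = 11.1×10⁻⁶×53×675 + 16.5×10⁻⁶×53×240 = 0.607 mm.
The walls prevent any net length change, so an axial force P (same in every segment) develops. Compatibility: P · Σ Lᵢ/(AᵢEᵢ) = δ_free.
The series flexibility is Σ Lᵢ/(AᵢEᵢ) = 675/(650×109×10³) + 240/(950×193×10³) = 1.084×10⁻⁵ mm/N.
P = 0.607 / 1.084×10⁻⁵ = 56010 N = 56.01 kN, compressive.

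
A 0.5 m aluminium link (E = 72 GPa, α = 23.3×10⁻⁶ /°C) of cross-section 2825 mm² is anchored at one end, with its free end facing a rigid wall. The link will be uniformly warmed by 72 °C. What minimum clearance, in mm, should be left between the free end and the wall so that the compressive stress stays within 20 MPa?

With no wall the link would lengthen by αΔT L = 23.3×10⁻⁶ × 72 × 500 = 0.8388 mm.
A stress of 20 MPa corresponds to the wall pushing the link back by σL/E = 20×500/(72×10³) = 0.1389 mm.
The gap must absorb the remainder: g_min = 0.8388 − 0.1389 = 0.6999 mm.

g ≈ 0.7 mm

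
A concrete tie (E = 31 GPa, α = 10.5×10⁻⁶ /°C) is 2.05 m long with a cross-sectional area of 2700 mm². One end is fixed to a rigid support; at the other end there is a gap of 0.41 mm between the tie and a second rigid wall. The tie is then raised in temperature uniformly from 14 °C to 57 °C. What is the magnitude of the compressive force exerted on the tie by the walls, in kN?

P ≈ 21.1 kN

If the wall were absent the tie would grow by αΔT L = 10.5×10⁻⁶ × 43 × 2050 = 0.9256 mm.
This exceeds the 0.41 mm gap, so the wall pushes back. The portion of expansion that must be recovered elastically is δ_free − gap = 0.9256 − 0.41 = 0.5156 mm.
That suppressed elongation corresponds to σ = E·Δ/L = 31×10³ × 0.5156/2050 = 7.796 MPa.
P = σA = 7.796 × 2700 = 21.05 kN.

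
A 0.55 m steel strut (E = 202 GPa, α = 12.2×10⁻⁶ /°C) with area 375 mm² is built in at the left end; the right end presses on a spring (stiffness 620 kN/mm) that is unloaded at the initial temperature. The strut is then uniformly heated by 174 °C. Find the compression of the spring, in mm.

δ ≈ 0.212 mm

The unrestrained thermal change is αΔT L = 12.2×10⁻⁶ × 174 × 550 = 1.168 mm.
Let P be the compressive force at the spring. The strut shortens elastically by PL/(AE) and the spring compresses by P/k; together these equal δ_free.
So P = δ_free / [L/(AE) + 1/k] = 1.168 / [ 550/(375×202×10³) + 1/(620×10³) ].
P = 1.168 / 8.874×10⁻⁶ = 131600 N.
Spring compression = P/k = 131600/(620×10³) = 0.2122 mm.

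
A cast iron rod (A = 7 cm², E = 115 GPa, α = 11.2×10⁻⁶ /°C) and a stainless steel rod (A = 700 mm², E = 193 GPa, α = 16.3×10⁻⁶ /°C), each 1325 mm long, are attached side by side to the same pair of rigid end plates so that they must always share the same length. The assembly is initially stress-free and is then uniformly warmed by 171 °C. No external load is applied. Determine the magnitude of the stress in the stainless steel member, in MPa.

σ ≈ 62.8 MPa (compressive)

The stainless steel has the larger α, so on heating it would change length more than the cast iron if both were free. The rigid plates force a common final length, so the stainless steel is put into compression and the cast iron into tension, with equal and opposite forces P (no external load).
Compatibility of the two members (thermal + elastic change equal): (α₁ − α₂)ΔT = P·[1/(A₁E₁) + 1/(A₂E₂)].
|α₁ − α₂|·ΔT = 5.1×10⁻⁶ × 171 = 0.0008721.
1/(A₁E₁) + 1/(A₂E₂) = 1/(700×115×10³) + 1/(700×193×10³) = 1.982×10⁻⁸ N⁻¹.
So P = 0.0008721 / 1.982×10⁻⁸ = 43.99 kN.
σ_{stainless steel} = P/A₂ = 43990/700 = 62.84 MPa, compressive.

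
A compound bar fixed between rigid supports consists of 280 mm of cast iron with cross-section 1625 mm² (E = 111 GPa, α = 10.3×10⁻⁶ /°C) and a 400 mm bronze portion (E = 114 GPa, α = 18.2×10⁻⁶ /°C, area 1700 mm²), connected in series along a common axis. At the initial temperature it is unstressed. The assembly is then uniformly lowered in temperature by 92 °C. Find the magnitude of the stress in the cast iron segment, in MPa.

If the supports were absent, the total length change would be Σ αᵢΔT Lᵢ = 10.3×10⁻⁶×92×280 + 18.2×10⁻⁶×92×400 = 0.9351 mm.
The rigid supports impose zero overall length change; the single axial force P common to all segments must satisfy P Σ Lᵢ/(AᵢEᵢ) = δ_free.
The series flexibility is Σ Lᵢ/(AᵢEᵢ) = 280/(1625×111×10³) + 400/(1700×114×10³) = 3.616×10⁻⁶ mm/N.
P = 0.9351 / 3.616×10⁻⁶ = 258600 N = 258.6 kN, tensile.
σ_{cast iron} = P / A = 258600 / 1625 = 159.1 MPa.

σ ≈ 159 MPa (tensile)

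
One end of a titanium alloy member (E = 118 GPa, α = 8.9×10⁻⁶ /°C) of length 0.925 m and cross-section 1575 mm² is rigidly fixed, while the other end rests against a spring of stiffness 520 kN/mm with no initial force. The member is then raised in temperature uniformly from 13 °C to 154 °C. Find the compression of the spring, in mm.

δ ≈ 0.324 mm

If the spring were absent the member would lengthen by αΔT L = 8.9×10⁻⁶ × 141 × 925 = 1.161 mm.
With a force P in the spring, the elastic change of the member is PL/(AE) and that of the spring is P/k; compatibility requires their sum to equal δ_free.
So P = δ_free / [L/(AE) + 1/k] = 1.161 / [ 925/(1575×118×10³) + 1/(520×10³) ].
P = 1.161 / 6.9×10⁻⁶ = 168200 N.
Spring compression = P/k = 168200/(520×10³) = 0.3235 mm.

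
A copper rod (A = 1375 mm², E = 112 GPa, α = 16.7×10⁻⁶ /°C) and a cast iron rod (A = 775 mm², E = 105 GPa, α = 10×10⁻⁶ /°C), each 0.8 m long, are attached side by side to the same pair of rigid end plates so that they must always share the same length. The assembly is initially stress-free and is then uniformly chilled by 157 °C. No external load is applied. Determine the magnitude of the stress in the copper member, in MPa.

σ ≈ 40.7 MPa (tensile)

Equilibrium of a rigid end plate with no external load gives equal and opposite internal forces ±P in the two members. Since α_{copper} > α_{cast iron}, cooling drives the copper into tension and the cast iron into compression.
Compatibility of the two members (thermal + elastic change equal): (α₁ − α₂)ΔT = P·[1/(A₁E₁) + 1/(A₂E₂)].
|α₁ − α₂|·ΔT = 6.7×10⁻⁶ × 157 = 0.001052.
1/(A₁E₁) + 1/(A₂E₂) = 1/(1375×112×10³) + 1/(775×105×10³) = 1.878×10⁻⁸ N⁻¹.
So P = 0.001052 / 1.878×10⁻⁸ = 56 kN.
σ_{copper} = P/A₁ = 56000/1375 = 40.73 MPa, tensile.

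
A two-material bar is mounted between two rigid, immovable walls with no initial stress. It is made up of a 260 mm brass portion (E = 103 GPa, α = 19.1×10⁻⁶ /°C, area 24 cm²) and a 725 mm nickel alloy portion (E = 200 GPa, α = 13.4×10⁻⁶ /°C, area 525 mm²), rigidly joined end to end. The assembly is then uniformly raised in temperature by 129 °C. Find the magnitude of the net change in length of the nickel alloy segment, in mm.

If the supports were absent, the total length change would be Σ αᵢΔT Lᵢ = 19.1×10⁻⁶×129×260 + 13.4×10⁻⁶×129×725 = 1.894 mm.
The walls prevent any net length change, so an axial force P (same in every segment) develops. Compatibility: P · Σ Lᵢ/(AᵢEᵢ) = δ_free.
Σ Lᵢ/(AᵢEᵢ) = 260/(2400×103×10³) + 725/(525×200×10³) = 7.957×10⁻⁶ mm/N.
So P = 1.894 / 7.957×10⁻⁶ = 238 kN, compressive.
For the nickel alloy segment, free thermal change = 13.4×10⁻⁶×129×725 = 1.253 mm and elastic change from P = 238000×725/(525×200×10³) = 1.643 mm; these oppose, so the net change is 0.39 mm (segment shortens).

|ΔL| ≈ 0.39 mm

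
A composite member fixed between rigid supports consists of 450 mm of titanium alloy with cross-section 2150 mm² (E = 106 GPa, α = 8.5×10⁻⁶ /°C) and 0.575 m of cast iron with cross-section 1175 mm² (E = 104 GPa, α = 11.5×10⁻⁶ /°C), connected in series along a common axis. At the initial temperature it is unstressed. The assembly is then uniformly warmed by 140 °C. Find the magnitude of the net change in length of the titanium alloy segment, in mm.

If the supports were absent, the total length change would be Σ αᵢΔT Lᵢ = 8.5×10⁻⁶×140×450 + 11.5×10⁻⁶×140×575 = 1.461 mm.
Since the ends are fixed, an axial force P builds up, equal in every segment, with P · Σ Lᵢ/(AᵢEᵢ) = δ_free.
Σ Lᵢ/(AᵢEᵢ) = 450/(2150×106×10³) + 575/(1175×104×10³) = 6.68×10⁻⁶ mm/N.
So P = 1.461 / 6.68×10⁻⁶ = 218.8 kN, compressive.
For the titanium alloy segment, free thermal change = 8.5×10⁻⁶×140×450 = 0.5355 mm and elastic change from P = 218800×450/(2150×106×10³) = 0.4319 mm; these oppose, so the net change is 0.104 mm (segment lengthens).

|ΔL| ≈ 0.104 mm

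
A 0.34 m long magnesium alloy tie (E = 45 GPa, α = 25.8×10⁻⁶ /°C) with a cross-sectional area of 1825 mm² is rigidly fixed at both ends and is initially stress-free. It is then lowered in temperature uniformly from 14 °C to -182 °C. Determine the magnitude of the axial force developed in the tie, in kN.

Full restraint means ε = 0, so the stress is σ = EαΔT = 45×10³ × 25.8×10⁻⁶ × 196 = 227.6 MPa.
Axial force P = σA = 227.6 × 1825 = 415300 N = 415.3 kN, tensile.

P ≈ 415 kN (tensile)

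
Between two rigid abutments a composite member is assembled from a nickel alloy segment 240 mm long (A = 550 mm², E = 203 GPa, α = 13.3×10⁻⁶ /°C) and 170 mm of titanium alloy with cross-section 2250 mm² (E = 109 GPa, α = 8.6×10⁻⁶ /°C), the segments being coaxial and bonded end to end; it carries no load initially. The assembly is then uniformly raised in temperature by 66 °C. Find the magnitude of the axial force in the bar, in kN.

P ≈ 108 kN (compressive)

If the supports were absent, the total length change would be Σ αᵢΔT Lᵢ = 13.3×10⁻⁶×66×240 + 8.6×10⁻⁶×66×170 = 0.3072 mm.
Since the ends are fixed, an axial force P builds up, equal in every segment, with P · Σ Lᵢ/(AᵢEᵢ) = δ_free.
Σ Lᵢ/(AᵢEᵢ) = 240/(550×203×10³) + 170/(2250×109×10³) = 2.843×10⁻⁶ mm/N.
P = 0.3072 / 2.843×10⁻⁶ = 108100 N = 108.1 kN, compressive.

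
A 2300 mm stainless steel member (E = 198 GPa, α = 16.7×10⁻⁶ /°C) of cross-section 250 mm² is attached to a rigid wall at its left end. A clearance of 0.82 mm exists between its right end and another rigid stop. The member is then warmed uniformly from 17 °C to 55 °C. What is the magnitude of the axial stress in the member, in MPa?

σ ≈ 55.1 MPa (compressive)

Unrestrained expansion: δ_free = αΔT L = 16.7×10⁻⁶ × 38 × 2300 = 1.46 mm.
The gap closes (δ_free > 0.82 mm) and the wall then resists a further 1.46 − 0.82 = 0.6396 mm of expansion.
Compatibility: PL/(AE) = 0.6396 mm, so σ = P/A = E × (0.6396/2300) = 55.06 MPa.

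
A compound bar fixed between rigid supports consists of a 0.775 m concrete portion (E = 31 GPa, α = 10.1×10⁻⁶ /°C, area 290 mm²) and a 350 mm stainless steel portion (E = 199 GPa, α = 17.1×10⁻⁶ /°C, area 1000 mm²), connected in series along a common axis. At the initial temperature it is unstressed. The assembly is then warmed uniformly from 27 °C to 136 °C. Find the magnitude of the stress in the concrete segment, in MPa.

Free thermal expansion of the whole bar: Σ αᵢΔT Lᵢ = 10.1×10⁻⁶×109×775 + 17.1×10⁻⁶×109×350 = 1.506 mm.
The walls prevent any net length change, so an axial force P (same in every segment) develops. Compatibility: P · Σ Lᵢ/(AᵢEᵢ) = δ_free.
The series flexibility is Σ Lᵢ/(AᵢEᵢ) = 775/(290×31×10³) + 350/(1000×199×10³) = 8.797×10⁻⁵ mm/N.
Hence P = δ_free / Σ(L/AE) = 1.506/8.797×10⁻⁵ = 17.12 kN (compressive).
σ_{concrete} = P / A = 17120 / 290 = 59.02 MPa.

σ ≈ 59 MPa (compressive)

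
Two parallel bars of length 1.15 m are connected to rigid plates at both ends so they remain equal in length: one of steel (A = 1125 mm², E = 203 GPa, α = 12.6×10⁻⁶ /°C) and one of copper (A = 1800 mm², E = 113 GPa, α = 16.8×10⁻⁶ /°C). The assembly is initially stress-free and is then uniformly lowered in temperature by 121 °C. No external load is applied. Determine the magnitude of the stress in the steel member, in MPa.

The copper has the larger α, so on cooling it would change length more than the steel if both were free. The rigid plates force a common final length, so the copper is put into tension and the steel into compression, with equal and opposite forces P (no external load).
Equating the net (thermal + elastic) strains gives |α₁ − α₂|·ΔT = P·[1/(A₁E₁) + 1/(A₂E₂)].
|α₁ − α₂|·ΔT = 4.2×10⁻⁶ × 121 = 0.0005082.
1/(A₁E₁) + 1/(A₂E₂) = 1/(1125×203×10³) + 1/(1800×113×10³) = 9.295×10⁻⁹ N⁻¹.
So P = 0.0005082 / 9.295×10⁻⁹ = 54.67 kN.
σ_{steel} = P/A₁ = 54670/1125 = 48.6 MPa, compressive.

σ ≈ 48.6 MPa (compressive)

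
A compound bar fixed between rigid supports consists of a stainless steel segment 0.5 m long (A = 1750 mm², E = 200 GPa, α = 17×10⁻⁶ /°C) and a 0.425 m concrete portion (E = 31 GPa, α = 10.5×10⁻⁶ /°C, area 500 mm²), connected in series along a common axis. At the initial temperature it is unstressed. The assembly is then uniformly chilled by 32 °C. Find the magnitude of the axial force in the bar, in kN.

P ≈ 14.4 kN (tensile)

If the supports were absent, the total length change would be Σ αᵢΔT Lᵢ = 17×10⁻⁶×32×500 + 10.5×10⁻⁶×32×425 = 0.4148 mm.
Since the ends are fixed, an axial force P builds up, equal in every segment, with P · Σ Lᵢ/(AᵢEᵢ) = δ_free.
The series flexibility is Σ Lᵢ/(AᵢEᵢ) = 500/(1750×200×10³) + 425/(500×31×10³) = 2.885×10⁻⁵ mm/N.
P = 0.4148 / 2.885×10⁻⁵ = 14380 N = 14.38 kN, tensile.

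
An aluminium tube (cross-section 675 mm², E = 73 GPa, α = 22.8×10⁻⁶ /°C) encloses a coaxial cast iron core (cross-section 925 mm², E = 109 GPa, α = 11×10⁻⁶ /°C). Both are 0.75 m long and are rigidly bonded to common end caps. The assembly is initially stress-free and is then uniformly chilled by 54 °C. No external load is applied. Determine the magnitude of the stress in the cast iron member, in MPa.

σ ≈ 22.8 MPa (compressive)

Equilibrium of a rigid end plate with no external load gives equal and opposite internal forces ±P in the two members. Since α_{aluminium} > α_{cast iron}, cooling drives the aluminium into tension and the cast iron into compression.
Compatibility of the two members (thermal + elastic change equal): (α₁ − α₂)ΔT = P·[1/(A₁E₁) + 1/(A₂E₂)].
|α₁ − α₂|·ΔT = 11.8×10⁻⁶ × 54 = 0.0006372.
1/(A₁E₁) + 1/(A₂E₂) = 1/(675×73×10³) + 1/(925×109×10³) = 3.021×10⁻⁸ N⁻¹.
So P = 0.0006372 / 3.021×10⁻⁸ = 21.09 kN.
σ_{cast iron} = P/A₂ = 21090/925 = 22.8 MPa, compressive.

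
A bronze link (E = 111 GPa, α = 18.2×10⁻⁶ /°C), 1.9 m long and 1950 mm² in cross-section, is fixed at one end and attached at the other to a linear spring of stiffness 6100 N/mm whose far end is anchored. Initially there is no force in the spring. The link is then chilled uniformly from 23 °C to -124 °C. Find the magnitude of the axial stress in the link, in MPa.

If the spring were absent the link would shorten by αΔT L = 18.2×10⁻⁶ × 147 × 1900 = 5.083 mm.
With a force P in the spring, the elastic change of the link is PL/(AE) and that of the spring is P/k; compatibility requires their sum to equal δ_free.
P [ L/(AE) + 1/k ] = δ_free → P [ 1900/(1950×111×10³) + 1/(6100) ] = 5.083.
P = 5.083 / 0.0001727 = 29430 N.
σ = P/A = 29430/1950 = 15.09 MPa.

σ ≈ 15.1 MPa (tensile)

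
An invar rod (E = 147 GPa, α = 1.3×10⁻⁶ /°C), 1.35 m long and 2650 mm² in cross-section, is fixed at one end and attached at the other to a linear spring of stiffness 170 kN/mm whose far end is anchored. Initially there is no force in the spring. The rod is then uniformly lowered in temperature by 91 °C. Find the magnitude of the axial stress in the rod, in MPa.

σ ≈ 6.45 MPa (tensile)

If the spring were absent the rod would shorten by αΔT L = 1.3×10⁻⁶ × 91 × 1350 = 0.1597 mm.
Let P be the tensile force in the spring. The rod extends elastically by PL/(AE) and the spring stretches by P/k; together these equal δ_free.
P [ L/(AE) + 1/k ] = δ_free → P [ 1350/(2650×147×10³) + 1/(170×10³) ] = 0.1597.
P = 0.1597 / 9.348×10⁻⁶ = 17080 N.
σ = P/A = 17080/2650 = 6.447 MPa.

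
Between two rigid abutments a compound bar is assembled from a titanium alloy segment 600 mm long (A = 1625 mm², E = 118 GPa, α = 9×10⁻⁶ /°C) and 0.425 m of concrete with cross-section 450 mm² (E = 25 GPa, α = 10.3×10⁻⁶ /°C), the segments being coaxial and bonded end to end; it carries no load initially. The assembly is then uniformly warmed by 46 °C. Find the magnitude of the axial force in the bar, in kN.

P ≈ 11 kN (compressive)

With the walls removed the bar would change length by δ_free = Σ αᵢΔT Lᵢ = 9×10⁻⁶×46×600 + 10.3×10⁻⁶×46×425 = 0.4498 mm.
Since the ends are fixed, an axial force P builds up, equal in every segment, with P · Σ Lᵢ/(AᵢEᵢ) = δ_free.
Σ Lᵢ/(AᵢEᵢ) = 600/(1625×118×10³) + 425/(450×25×10³) = 4.091×10⁻⁵ mm/N.
So P = 0.4498 / 4.091×10⁻⁵ = 10.99 kN, compressive.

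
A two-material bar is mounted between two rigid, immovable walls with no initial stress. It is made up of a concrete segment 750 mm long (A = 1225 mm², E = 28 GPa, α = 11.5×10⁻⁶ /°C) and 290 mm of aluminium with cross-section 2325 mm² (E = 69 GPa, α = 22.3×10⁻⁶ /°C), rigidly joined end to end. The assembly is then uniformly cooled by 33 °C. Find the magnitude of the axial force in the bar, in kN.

P ≈ 21 kN (tensile)

If the supports were absent, the total length change would be Σ αᵢΔT Lᵢ = 11.5×10⁻⁶×33×750 + 22.3×10⁻⁶×33×290 = 0.498 mm.
The rigid supports impose zero overall length change; the single axial force P common to all segments must satisfy P Σ Lᵢ/(AᵢEᵢ) = δ_free.
The series flexibility is Σ Lᵢ/(AᵢEᵢ) = 750/(1225×28×10³) + 290/(2325×69×10³) = 2.367×10⁻⁵ mm/N.
So P = 0.498 / 2.367×10⁻⁵ = 21.04 kN, tensile.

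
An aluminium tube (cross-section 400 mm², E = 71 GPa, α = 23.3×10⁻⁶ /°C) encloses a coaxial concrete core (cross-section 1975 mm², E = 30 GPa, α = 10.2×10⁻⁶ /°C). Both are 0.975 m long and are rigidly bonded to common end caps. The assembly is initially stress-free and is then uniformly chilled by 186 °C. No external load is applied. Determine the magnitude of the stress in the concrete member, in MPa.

σ ≈ 23.7 MPa (compressive)

The aluminium has the larger α, so on cooling it would change length more than the concrete if both were free. The rigid plates force a common final length, so the aluminium is put into tension and the concrete into compression, with equal and opposite forces P (no external load).
Compatibility of the two members (thermal + elastic change equal): (α₁ − α₂)ΔT = P·[1/(A₁E₁) + 1/(A₂E₂)].
|α₁ − α₂|·ΔT = 13.1×10⁻⁶ × 186 = 0.002437.
1/(A₁E₁) + 1/(A₂E₂) = 1/(400×71×10³) + 1/(1975×30×10³) = 5.209×10⁻⁸ N⁻¹.
So P = 0.002437 / 5.209×10⁻⁸ = 46.78 kN.
σ_{concrete} = P/A₂ = 46780/1975 = 23.68 MPa, compressive.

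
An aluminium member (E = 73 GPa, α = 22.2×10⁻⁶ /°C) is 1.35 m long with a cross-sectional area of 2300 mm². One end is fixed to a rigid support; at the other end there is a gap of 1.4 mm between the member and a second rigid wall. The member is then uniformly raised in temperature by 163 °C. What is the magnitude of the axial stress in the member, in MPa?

If the wall were absent the member would grow by αΔT L = 22.2×10⁻⁶ × 163 × 1350 = 4.885 mm.
This exceeds the 1.4 mm gap, so the wall pushes back. The portion of expansion that must be recovered elastically is δ_free − gap = 4.885 − 1.4 = 3.485 mm.
That suppressed elongation corresponds to σ = E·Δ/L = 73×10³ × 3.485/1350 = 188.5 MPa.

σ ≈ 188 MPa (compressive)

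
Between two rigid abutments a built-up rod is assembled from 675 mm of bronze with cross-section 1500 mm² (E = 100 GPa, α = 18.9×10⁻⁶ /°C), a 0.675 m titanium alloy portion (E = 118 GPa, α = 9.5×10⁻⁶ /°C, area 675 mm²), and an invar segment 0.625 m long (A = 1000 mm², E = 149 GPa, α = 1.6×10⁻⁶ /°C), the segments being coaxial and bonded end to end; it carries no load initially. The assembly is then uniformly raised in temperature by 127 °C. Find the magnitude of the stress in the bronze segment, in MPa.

σ ≈ 99.5 MPa (compressive)

Free thermal expansion of the whole bar: Σ αᵢΔT Lᵢ = 18.9×10⁻⁶×127×675 + 9.5×10⁻⁶×127×675 + 1.6×10⁻⁶×127×625 = 2.562 mm.
The rigid supports impose zero overall length change; the single axial force P common to all segments must satisfy P Σ Lᵢ/(AᵢEᵢ) = δ_free.
The series flexibility is Σ Lᵢ/(AᵢEᵢ) = 675/(1500×100×10³) + 675/(675×118×10³) + 625/(1000×149×10³) = 1.717×10⁻⁵ mm/N.
So P = 2.562 / 1.717×10⁻⁵ = 149.2 kN, compressive.
σ_{bronze} = P / A = 149200 / 1500 = 99.46 MPa.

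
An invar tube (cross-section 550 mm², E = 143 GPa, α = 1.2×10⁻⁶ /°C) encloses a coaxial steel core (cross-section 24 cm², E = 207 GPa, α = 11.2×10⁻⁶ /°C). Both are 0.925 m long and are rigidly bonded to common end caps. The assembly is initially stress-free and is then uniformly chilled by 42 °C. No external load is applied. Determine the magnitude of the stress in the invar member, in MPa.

Both members must finish at the same length. With the larger α, the steel tends to over-contract; the plates restrain it, putting the steel in tension and the invar in compression. With no external load the two internal forces are equal and opposite, magnitude P.
Equating the net (thermal + elastic) strains gives |α₁ − α₂|·ΔT = P·[1/(A₁E₁) + 1/(A₂E₂)].
|α₁ − α₂|·ΔT = 10×10⁻⁶ × 42 = 0.00042.
1/(A₁E₁) + 1/(A₂E₂) = 1/(550×143×10³) + 1/(2400×207×10³) = 1.473×10⁻⁸ N⁻¹.
So P = 0.00042 / 1.473×10⁻⁸ = 28.52 kN.
σ_{invar} = P/A₁ = 28520/550 = 51.85 MPa, compressive.

σ ≈ 51.9 MPa (compressive)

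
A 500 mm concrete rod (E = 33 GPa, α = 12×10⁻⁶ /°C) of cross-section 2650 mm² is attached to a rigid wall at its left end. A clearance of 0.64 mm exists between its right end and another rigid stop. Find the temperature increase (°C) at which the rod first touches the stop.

Contact occurs when the free expansion equals the gap: αΔT L = 0.64 mm.
ΔT = 0.64 / (12×10⁻⁶ × 500) = 106.7 °C.

ΔT ≈ 107 °C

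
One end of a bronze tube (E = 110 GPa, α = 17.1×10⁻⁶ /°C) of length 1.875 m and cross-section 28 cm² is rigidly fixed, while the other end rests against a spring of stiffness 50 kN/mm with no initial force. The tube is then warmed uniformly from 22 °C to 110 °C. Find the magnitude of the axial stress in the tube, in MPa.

σ ≈ 38.6 MPa (compressive)

The unrestrained thermal change is αΔT L = 17.1×10⁻⁶ × 88 × 1875 = 2.822 mm.
With a force P in the spring, the elastic change of the tube is PL/(AE) and that of the spring is P/k; compatibility requires their sum to equal δ_free.
So P = δ_free / [L/(AE) + 1/k] = 2.822 / [ 1875/(2800×110×10³) + 1/(50×10³) ].
P = 2.822 / 2.609×10⁻⁵ = 108200 N.
σ = P/A = 108200/2800 = 38.63 MPa.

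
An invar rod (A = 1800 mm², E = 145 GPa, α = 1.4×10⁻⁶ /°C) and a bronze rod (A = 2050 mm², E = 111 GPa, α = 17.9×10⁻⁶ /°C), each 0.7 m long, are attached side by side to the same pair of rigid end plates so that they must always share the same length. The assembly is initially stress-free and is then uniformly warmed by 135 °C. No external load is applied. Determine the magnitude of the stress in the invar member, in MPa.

σ ≈ 150 MPa (tensile)

Equilibrium of a rigid end plate with no external load gives equal and opposite internal forces ±P in the two members. Since α_{bronze} > α_{invar}, heating drives the bronze into compression and the invar into tension.
Compatibility of the two members (thermal + elastic change equal): (α₁ − α₂)ΔT = P·[1/(A₁E₁) + 1/(A₂E₂)].
|α₁ − α₂|·ΔT = 16.5×10⁻⁶ × 135 = 0.002227.
1/(A₁E₁) + 1/(A₂E₂) = 1/(1800×145×10³) + 1/(2050×111×10³) = 8.226×10⁻⁹ N⁻¹.
So P = 0.002227 / 8.226×10⁻⁹ = 270.8 kN.
σ_{invar} = P/A₁ = 270800/1800 = 150.4 MPa, tensile.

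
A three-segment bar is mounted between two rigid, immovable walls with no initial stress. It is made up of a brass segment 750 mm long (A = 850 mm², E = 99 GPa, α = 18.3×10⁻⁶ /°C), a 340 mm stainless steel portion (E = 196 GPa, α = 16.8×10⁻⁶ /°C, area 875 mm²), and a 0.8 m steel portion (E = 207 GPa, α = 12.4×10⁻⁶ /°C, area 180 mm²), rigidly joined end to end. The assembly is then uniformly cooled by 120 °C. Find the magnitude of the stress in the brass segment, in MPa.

Free thermal contraction of the whole bar: Σ αᵢΔT Lᵢ = 18.3×10⁻⁶×120×750 + 16.8×10⁻⁶×120×340 + 12.4×10⁻⁶×120×800 = 3.523 mm.
The rigid supports impose zero overall length change; the single axial force P common to all segments must satisfy P Σ Lᵢ/(AᵢEᵢ) = δ_free.
The series flexibility is Σ Lᵢ/(AᵢEᵢ) = 750/(850×99×10³) + 340/(875×196×10³) + 800/(180×207×10³) = 3.237×10⁻⁵ mm/N.
Hence P = δ_free / Σ(L/AE) = 3.523/3.237×10⁻⁵ = 108.8 kN (tensile).
σ_{brass} = P / A = 108800 / 850 = 128.1 MPa.

σ ≈ 128 MPa (tensile)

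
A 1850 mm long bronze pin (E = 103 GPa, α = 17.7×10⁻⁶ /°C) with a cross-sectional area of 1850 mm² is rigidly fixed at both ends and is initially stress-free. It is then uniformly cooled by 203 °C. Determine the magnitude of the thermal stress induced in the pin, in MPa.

The supports are rigid, so the total axial strain is zero. The restrained thermal strain is ε = αΔT = 17.7×10⁻⁶ × 203 = 3593.1×10⁻⁶.
Hence σ = E·αΔT = 103×10³ × 3593.1×10⁻⁶ = 370.1 MPa, tensile.

σ ≈ 370 MPa (tensile)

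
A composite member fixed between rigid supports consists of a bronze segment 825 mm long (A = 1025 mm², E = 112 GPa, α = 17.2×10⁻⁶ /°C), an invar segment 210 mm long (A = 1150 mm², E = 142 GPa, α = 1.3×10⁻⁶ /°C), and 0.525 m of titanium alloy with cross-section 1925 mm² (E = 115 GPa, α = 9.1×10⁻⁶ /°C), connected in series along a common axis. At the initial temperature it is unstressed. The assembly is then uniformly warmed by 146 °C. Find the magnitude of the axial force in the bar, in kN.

With the walls removed the bar would change length by δ_free = Σ αᵢΔT Lᵢ = 17.2×10⁻⁶×146×825 + 1.3×10⁻⁶×146×210 + 9.1×10⁻⁶×146×525 = 2.809 mm.
Since the ends are fixed, an axial force P builds up, equal in every segment, with P · Σ Lᵢ/(AᵢEᵢ) = δ_free.
The series flexibility is Σ Lᵢ/(AᵢEᵢ) = 825/(1025×112×10³) + 210/(1150×142×10³) + 525/(1925×115×10³) = 1.084×10⁻⁵ mm/N.
P = 2.809 / 1.084×10⁻⁵ = 259000 N = 259 kN, compressive.

P ≈ 259 kN (compressive)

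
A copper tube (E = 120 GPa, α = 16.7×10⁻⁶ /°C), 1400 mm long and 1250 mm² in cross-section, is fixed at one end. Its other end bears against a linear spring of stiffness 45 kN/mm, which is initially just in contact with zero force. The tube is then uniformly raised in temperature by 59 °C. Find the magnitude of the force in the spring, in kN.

P ≈ 43.7 kN

Free thermal expansion: δ_free = αΔT L = 16.7×10⁻⁶ × 59 × 1400 = 1.379 mm.
With a force P in the spring, the elastic change of the tube is PL/(AE) and that of the spring is P/k; compatibility requires their sum to equal δ_free.
P [ L/(AE) + 1/k ] = δ_free → P [ 1400/(1250×120×10³) + 1/(45×10³) ] = 1.379.
P = 1.379 / 3.156×10⁻⁵ = 43710 N.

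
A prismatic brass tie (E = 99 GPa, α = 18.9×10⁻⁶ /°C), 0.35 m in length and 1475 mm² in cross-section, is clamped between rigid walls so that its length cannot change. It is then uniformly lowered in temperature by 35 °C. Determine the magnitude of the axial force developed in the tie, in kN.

P ≈ 96.6 kN (tensile)

Full restraint means ε = 0, so the stress is σ = EαΔT = 99×10³ × 18.9×10⁻⁶ × 35 = 65.49 MPa.
Then P = σA = 65.49 × 1475 mm² = 96.6 kN, tensile.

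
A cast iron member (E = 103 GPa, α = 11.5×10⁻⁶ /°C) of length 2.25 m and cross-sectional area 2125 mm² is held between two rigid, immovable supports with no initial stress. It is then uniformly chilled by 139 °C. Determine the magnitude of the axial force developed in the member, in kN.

P ≈ 350 kN (tensile)

The ends cannot move, so σ = EαΔT = 103×10³ × 11.5×10⁻⁶ × 139 = 164.6 MPa.
P = AEαΔT = 2125 × 103×10³ × 11.5×10⁻⁶ × 139 = 349.9 kN (tensile).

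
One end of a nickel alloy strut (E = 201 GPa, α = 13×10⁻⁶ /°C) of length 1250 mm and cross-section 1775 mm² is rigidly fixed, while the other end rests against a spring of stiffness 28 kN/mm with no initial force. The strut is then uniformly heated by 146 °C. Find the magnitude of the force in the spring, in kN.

Free thermal expansion: δ_free = αΔT L = 13×10⁻⁶ × 146 × 1250 = 2.373 mm.
Let P be the compressive force at the spring. The strut shortens elastically by PL/(AE) and the spring compresses by P/k; together these equal δ_free.
So P = δ_free / [L/(AE) + 1/k] = 2.373 / [ 1250/(1775×201×10³) + 1/(28×10³) ].
P = 2.373 / 3.922×10⁻⁵ = 60500 N.

P ≈ 60.5 kN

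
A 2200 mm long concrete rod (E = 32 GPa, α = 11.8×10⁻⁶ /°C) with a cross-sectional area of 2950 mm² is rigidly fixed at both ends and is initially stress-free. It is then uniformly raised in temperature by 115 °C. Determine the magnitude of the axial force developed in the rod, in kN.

P ≈ 128 kN (compressive)

Full restraint means ε = 0, so the stress is σ = EαΔT = 32×10³ × 11.8×10⁻⁶ × 115 = 43.42 MPa.
Then P = σA = 43.42 × 2950 mm² = 128.1 kN, compressive.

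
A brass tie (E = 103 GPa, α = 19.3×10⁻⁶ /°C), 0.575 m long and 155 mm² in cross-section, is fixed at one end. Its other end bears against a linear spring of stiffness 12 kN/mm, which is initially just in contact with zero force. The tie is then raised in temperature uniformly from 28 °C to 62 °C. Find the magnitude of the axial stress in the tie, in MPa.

σ ≈ 20.4 MPa (compressive)

The unrestrained thermal change is αΔT L = 19.3×10⁻⁶ × 34 × 575 = 0.3773 mm.
Let P be the compressive force at the spring. The tie shortens elastically by PL/(AE) and the spring compresses by P/k; together these equal δ_free.
P [ L/(AE) + 1/k ] = δ_free → P [ 575/(155×103×10³) + 1/(12×10³) ] = 0.3773.
P = 0.3773 / 0.0001193 = 3161 N.
σ = P/A = 3161/155 = 20.4 MPa.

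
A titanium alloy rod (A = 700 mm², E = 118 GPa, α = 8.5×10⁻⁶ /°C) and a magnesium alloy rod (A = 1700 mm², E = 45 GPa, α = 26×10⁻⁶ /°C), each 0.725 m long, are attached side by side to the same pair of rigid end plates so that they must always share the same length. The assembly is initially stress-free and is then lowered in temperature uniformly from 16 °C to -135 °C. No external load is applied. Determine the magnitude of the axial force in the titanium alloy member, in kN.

P ≈ 105 kN (compressive in the titanium alloy)

Both members must finish at the same length. With the larger α, the magnesium alloy tends to over-contract; the plates restrain it, putting the magnesium alloy in tension and the titanium alloy in compression. With no external load the two internal forces are equal and opposite, magnitude P.
Equating the net (thermal + elastic) strains gives |α₁ − α₂|·ΔT = P·[1/(A₁E₁) + 1/(A₂E₂)].
|α₁ − α₂|·ΔT = 17.5×10⁻⁶ × 151 = 0.002642.
1/(A₁E₁) + 1/(A₂E₂) = 1/(700×118×10³) + 1/(1700×45×10³) = 2.518×10⁻⁸ N⁻¹.
P = 0.002642 / 2.518×10⁻⁸ = 105000 N = 105 kN.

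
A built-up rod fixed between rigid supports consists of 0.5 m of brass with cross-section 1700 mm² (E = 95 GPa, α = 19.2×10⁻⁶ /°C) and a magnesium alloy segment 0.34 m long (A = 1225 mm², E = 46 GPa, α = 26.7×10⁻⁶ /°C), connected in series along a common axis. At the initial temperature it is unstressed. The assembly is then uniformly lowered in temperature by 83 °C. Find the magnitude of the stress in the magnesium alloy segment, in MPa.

σ ≈ 139 MPa (tensile)

If the supports were absent, the total length change would be Σ αᵢΔT Lᵢ = 19.2×10⁻⁶×83×500 + 26.7×10⁻⁶×83×340 = 1.55 mm.
The walls prevent any net length change, so an axial force P (same in every segment) develops. Compatibility: P · Σ Lᵢ/(AᵢEᵢ) = δ_free.
The series flexibility is Σ Lᵢ/(AᵢEᵢ) = 500/(1700×95×10³) + 340/(1225×46×10³) = 9.13×10⁻⁶ mm/N.
P = 1.55 / 9.13×10⁻⁶ = 169800 N = 169.8 kN, tensile.
σ_{magnesium alloy} = P / A = 169800 / 1225 = 138.6 MPa.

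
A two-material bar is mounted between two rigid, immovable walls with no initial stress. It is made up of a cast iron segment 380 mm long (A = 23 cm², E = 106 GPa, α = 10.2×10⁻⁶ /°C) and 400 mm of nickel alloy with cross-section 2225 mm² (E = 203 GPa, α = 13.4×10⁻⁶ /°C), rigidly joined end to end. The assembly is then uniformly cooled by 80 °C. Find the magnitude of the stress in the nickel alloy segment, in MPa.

If the supports were absent, the total length change would be Σ αᵢΔT Lᵢ = 10.2×10⁻⁶×80×380 + 13.4×10⁻⁶×80×400 = 0.7389 mm.
The walls prevent any net length change, so an axial force P (same in every segment) develops. Compatibility: P · Σ Lᵢ/(AᵢEᵢ) = δ_free.
Σ Lᵢ/(AᵢEᵢ) = 380/(2300×106×10³) + 400/(2225×203×10³) = 2.444×10⁻⁶ mm/N.
Hence P = δ_free / Σ(L/AE) = 0.7389/2.444×10⁻⁶ = 302.3 kN (tensile).
σ_{nickel alloy} = P / A = 302300 / 2225 = 135.9 MPa.

σ ≈ 136 MPa (tensile)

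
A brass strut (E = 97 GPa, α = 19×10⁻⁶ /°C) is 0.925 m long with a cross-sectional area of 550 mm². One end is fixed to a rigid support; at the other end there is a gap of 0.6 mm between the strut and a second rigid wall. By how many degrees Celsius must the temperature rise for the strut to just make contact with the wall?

ΔT ≈ 34.1 °C

The gap closes when αΔT L = 0.6 mm, since the strut is still unstressed at that instant.
ΔT = 0.6 / (19×10⁻⁶ × 925) = 34.14 °C.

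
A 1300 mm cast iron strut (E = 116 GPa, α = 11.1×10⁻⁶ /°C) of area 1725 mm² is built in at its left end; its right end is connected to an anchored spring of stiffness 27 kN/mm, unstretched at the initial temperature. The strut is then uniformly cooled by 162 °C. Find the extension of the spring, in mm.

If the spring were absent the strut would shorten by αΔT L = 11.1×10⁻⁶ × 162 × 1300 = 2.338 mm.
Let P be the tensile force in the spring. The strut extends elastically by PL/(AE) and the spring stretches by P/k; together these equal δ_free.
P [ L/(AE) + 1/k ] = δ_free → P [ 1300/(1725×116×10³) + 1/(27×10³) ] = 2.338.
P = 2.338 / 4.353×10⁻⁵ = 53700 N.
Spring extension = P/k = 53700/(27×10³) = 1.989 mm.

δ ≈ 1.99 mm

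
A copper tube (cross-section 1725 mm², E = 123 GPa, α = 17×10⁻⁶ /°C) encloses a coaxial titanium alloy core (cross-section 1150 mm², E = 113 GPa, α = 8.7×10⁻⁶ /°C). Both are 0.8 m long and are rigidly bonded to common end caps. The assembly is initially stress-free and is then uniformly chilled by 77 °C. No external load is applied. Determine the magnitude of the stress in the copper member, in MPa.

The copper has the larger α, so on cooling it would change length more than the titanium alloy if both were free. The rigid plates force a common final length, so the copper is put into tension and the titanium alloy into compression, with equal and opposite forces P (no external load).
Equating the net (thermal + elastic) strains gives |α₁ − α₂|·ΔT = P·[1/(A₁E₁) + 1/(A₂E₂)].
|α₁ − α₂|·ΔT = 8.3×10⁻⁶ × 77 = 0.0006391.
1/(A₁E₁) + 1/(A₂E₂) = 1/(1725×123×10³) + 1/(1150×113×10³) = 1.241×10⁻⁸ N⁻¹.
P = 0.0006391 / 1.241×10⁻⁸ = 51510 N = 51.51 kN.
σ_{copper} = P/A₁ = 51510/1725 = 29.86 MPa, tensile.

σ ≈ 29.9 MPa (tensile)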